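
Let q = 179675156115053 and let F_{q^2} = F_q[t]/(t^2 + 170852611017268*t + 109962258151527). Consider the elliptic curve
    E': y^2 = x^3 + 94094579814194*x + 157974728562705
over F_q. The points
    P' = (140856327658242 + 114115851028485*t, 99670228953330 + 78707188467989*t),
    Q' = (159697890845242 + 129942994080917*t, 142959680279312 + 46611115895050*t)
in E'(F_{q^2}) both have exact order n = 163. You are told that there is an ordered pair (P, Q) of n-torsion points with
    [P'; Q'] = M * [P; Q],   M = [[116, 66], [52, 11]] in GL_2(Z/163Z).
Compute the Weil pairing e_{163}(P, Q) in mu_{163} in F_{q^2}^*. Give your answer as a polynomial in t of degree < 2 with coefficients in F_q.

34200756515716 + 39634029259397*t

Alternating bilinearity on E[163] (values in mu_{163} in F_{179675156115053^2}) gives e(P',Q') = e(P,Q)^det(M).
So e_{163}(P,Q) = e_{163}(P',Q')^{22}, since 126*22 = 1 mod 163.
Run Miller on y^2=x^3+94094579814194*x+157974728562705 over F_{179675156115053}: ladder 10100011 (8 bits); e = f_P(D_Q)/f_Q(D_P).
So e_{163}(P',Q') = 45258646983982 + 116309817326615*t.
Finally e_{163}(P,Q) = 34200756515716 + 39634029259397*t.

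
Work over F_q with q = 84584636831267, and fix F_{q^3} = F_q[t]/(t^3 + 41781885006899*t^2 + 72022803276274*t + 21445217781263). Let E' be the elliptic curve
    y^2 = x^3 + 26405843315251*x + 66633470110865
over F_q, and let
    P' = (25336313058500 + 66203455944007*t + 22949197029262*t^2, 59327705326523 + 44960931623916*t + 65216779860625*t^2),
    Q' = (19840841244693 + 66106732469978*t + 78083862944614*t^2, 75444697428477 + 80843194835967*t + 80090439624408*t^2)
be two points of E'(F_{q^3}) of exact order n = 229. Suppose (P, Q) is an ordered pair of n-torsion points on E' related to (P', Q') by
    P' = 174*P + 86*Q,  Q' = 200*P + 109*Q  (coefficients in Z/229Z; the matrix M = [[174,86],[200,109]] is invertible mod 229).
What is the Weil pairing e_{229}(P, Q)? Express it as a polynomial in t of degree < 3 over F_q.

Under M = [[174,86],[200,109]] in GL_2(Z/229), e_{229}(P',Q') = e_{229}(P,Q)^(174*109-86*200 mod 229).
So e_{229}(P,Q) = e_{229}(P',Q')^{170}, since 163*170 = 1 mod 229.
n = 229 = (11100101)_2 (8 bits, wt 5); accumulate f_{229,P'}(Q'+S)/f_{229,P'}(S) along the 7-step ladder.
e_{229}(P',Q') = 61776377060825 + 39731441678110*t + 53517684452857*t^2.
Hence e(P,Q) = 63457979015824 + 63440809870739*t + 54570458373455*t^2 in F_{84584636831267^3}^*.

63457979015824 + 63440809870739*t + 54570458373455*t^2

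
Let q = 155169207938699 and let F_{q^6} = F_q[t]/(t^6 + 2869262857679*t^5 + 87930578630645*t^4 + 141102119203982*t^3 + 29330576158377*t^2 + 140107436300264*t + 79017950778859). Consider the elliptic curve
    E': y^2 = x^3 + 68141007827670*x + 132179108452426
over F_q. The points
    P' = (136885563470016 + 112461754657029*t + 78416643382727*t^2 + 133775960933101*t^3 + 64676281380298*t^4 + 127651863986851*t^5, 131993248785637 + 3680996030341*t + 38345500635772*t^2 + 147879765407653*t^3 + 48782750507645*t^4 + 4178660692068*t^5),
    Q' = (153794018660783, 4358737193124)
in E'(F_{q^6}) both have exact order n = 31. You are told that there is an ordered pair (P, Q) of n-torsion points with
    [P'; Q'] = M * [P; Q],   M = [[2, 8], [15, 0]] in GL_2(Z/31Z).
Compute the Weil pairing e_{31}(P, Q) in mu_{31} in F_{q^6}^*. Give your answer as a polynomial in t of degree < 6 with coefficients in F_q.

120966130470096 + 9278629380524*t + 55286985850550*t^2 + 95200694254817*t^3 + 112708727168823*t^4 + 36592353100561*t^5

Alternating bilinearity on E[31] (values in mu_{31} in F_{155169207938699^6}) gives e(P',Q') = e(P,Q)^det(M).
Inverting 4 mod 31: 8. Thus e_{31}(P,Q) = e(P',Q')^{8}.
5-bit Miller (11111) on E'/F_{155169207938699} with a'=68141007827670, b'=132179108452426: accumulate tangent/chord ratios at Q'+S and P'+S'.
f_P(D_Q)/f_Q(D_P) = 133970802775754 + 43998397457169*t + 1364976659318*t^2 + 92934558394211*t^3 + 58401958730805*t^4 + 29359408428352*t^5.
Finally e_{31}(P,Q) = 120966130470096 + 9278629380524*t + 55286985850550*t^2 + 95200694254817*t^3 + 112708727168823*t^4 + 36592353100561*t^5.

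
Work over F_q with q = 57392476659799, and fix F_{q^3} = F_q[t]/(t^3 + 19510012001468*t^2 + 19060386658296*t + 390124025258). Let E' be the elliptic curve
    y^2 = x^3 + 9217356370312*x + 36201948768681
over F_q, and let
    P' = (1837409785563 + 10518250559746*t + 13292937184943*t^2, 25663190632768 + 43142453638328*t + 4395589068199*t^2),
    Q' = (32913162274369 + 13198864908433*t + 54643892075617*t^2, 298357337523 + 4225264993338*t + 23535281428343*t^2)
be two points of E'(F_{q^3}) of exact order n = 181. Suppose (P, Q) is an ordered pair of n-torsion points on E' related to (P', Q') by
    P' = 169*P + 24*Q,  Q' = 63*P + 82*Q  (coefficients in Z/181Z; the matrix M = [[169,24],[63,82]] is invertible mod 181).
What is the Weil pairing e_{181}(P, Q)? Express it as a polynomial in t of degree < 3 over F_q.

Under M = [[169,24],[63,82]] in GL_2(Z/181), e_{181}(P',Q') = e_{181}(P,Q)^(169*82-24*63 mod 181).
So e_{181}(P,Q) = e_{181}(P',Q')^{81}, since 38*81 = 1 mod 181.
Double-and-add over 10110101: 8-1 doublings, 5-1 additions; each step l_{T,T}/v_{2T} or l_{T,P'}/v at Q'+S for random S.
Miller gives e_{181}(P',Q') = 26695858027185 + 15958152024579*t + 44627345943307*t^2 in F_{57392476659799^3}.
(26695858027185 + 15958152024579*t + 44627345943307*t^2)^{81} mod (57392476659799,f) = 43381870620010 + 56056003262260*t + 30551052790069*t^2.

43381870620010 + 56056003262260*t + 30551052790069*t^2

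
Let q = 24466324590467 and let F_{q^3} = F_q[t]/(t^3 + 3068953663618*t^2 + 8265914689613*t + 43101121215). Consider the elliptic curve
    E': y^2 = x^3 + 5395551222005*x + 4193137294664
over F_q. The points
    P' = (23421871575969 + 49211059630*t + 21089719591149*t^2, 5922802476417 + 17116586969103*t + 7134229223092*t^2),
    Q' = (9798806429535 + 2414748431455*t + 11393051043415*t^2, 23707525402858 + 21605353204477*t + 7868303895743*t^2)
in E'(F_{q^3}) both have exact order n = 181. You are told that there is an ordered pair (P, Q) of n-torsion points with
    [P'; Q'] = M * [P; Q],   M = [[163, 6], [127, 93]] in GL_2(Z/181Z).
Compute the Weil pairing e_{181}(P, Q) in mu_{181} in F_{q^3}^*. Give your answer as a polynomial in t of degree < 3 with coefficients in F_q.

6960587699700 + 1821519306073*t + 8998410686054*t^2

e_{181}(aP+bQ,cP+dQ) = e_{181}(P,Q)^(ad-bc); with (a,b,c,d)=(163,6,127,93) this gives the det-181 law.
163*93 - 6*127 = 14397; reduced mod 181: det = 98, inverse 157.
Build f_{181,P'} and f_{181,Q'} via the 8-bit ladder of 181=10110101_2; evaluate at shifted divisors; quotient in F_{24466324590467^3}.
Result: e(P',Q') = 22904514309191 + 20320478253595*t + 6448134567323*t^2.
(22904514309191 + 20320478253595*t + 6448134567323*t^2)^{157} mod (24466324590467,f) = 6960587699700 + 1821519306073*t + 8998410686054*t^2.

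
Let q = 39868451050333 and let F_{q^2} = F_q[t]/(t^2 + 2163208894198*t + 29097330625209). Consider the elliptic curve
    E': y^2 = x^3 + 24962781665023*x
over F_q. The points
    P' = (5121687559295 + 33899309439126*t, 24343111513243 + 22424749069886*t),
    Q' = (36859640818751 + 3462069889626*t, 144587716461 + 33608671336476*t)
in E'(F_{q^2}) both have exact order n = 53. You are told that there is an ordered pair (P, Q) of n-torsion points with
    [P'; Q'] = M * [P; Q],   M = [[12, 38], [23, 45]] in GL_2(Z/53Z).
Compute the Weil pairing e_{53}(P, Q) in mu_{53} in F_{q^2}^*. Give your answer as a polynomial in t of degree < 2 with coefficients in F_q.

Alternating bilinearity on E[53] (values in mu_{53} in F_{39868451050333^2}) gives e(P',Q') = e(P,Q)^det(M).
det(M) mod 53 = 37; its inverse in (Z/53)^* is 43 (check: 37*43 mod 53 = 1).
Build f_{53,P'} and f_{53,Q'} via the 6-bit ladder of 53=110101_2; evaluate at shifted divisors; quotient in F_{39868451050333^2}.
The quotient is 19201213876397 + 10347631182934*t.
Finally e_{53}(P,Q) = 17393443831870 + 17509890358496*t.

17393443831870 + 17509890358496*t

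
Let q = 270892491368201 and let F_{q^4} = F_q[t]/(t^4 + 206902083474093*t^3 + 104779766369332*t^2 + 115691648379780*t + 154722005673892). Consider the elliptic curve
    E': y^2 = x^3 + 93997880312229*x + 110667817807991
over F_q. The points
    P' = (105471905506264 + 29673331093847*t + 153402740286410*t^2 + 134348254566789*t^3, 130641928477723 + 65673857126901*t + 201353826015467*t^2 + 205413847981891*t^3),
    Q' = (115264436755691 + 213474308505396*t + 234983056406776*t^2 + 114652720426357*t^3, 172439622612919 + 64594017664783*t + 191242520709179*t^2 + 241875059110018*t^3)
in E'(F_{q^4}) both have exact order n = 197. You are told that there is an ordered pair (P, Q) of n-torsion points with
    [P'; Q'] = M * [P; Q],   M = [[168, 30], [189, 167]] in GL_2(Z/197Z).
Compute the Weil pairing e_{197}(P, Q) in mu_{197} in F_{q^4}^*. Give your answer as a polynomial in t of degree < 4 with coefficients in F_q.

Under M = [[168,30],[189,167]] in GL_2(Z/197), e_{197}(P',Q') = e_{197}(P,Q)^(168*167-30*189 mod 197).
det M = 168*167 - 30*189 = 22386 = 125 (mod 197); 125^{-1} = 145 (mod 197).
Miller loop for e_{197} over F_{270892491368201^4}: bits of 197 = 11000101; 7 double steps + 3 add steps, l/v at each.
f_P(D_Q)/f_Q(D_P) = 245537691108024 + 154240571056320*t + 178022695470330*t^2 + 179285718528250*t^3.
e_{197}(P,Q) = (245537691108024 + 154240571056320*t + 178022695470330*t^2 + 179285718528250*t^3)^{145} = 96196313125724 + 116268872668973*t + 54100193999183*t^2 + 221658330000666*t^3.

96196313125724 + 116268872668973*t + 54100193999183*t^2 + 221658330000666*t^3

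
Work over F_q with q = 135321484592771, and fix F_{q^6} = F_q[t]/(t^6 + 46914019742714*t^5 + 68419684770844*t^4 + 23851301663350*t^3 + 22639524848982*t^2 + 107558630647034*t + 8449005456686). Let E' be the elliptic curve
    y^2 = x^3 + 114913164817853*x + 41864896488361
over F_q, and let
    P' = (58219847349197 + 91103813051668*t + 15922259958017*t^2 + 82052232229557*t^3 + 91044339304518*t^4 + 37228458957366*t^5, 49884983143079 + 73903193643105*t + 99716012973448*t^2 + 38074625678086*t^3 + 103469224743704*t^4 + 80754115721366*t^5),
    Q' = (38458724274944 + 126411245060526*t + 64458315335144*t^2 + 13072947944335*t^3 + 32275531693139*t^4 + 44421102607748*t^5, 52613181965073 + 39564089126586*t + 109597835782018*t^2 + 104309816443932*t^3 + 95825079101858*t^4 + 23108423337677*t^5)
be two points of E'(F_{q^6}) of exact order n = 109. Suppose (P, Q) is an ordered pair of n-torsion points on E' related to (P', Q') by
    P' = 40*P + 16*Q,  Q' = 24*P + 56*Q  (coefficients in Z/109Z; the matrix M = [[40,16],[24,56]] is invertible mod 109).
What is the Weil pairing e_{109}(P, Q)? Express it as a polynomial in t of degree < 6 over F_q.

75908030975010 + 87548498137589*t + 181904753726*t^2 + 93849649247454*t^3 + 56754784096440*t^4 + 99300455511371*t^5

Since e_{109}(P,P)=e_{109}(Q,Q)=1 and e_{109}(Q,P)=e_{109}(P,Q)^{-1}, expanding e_{109}(40*P + 16*Q,24*P + 56*Q) leaves e(P,Q)^det(M).
Inverting 3 mod 109: 73. Thus e_{109}(P,Q) = e(P',Q')^{73}.
Miller loop for e_{109} over F_{135321484592771^6}: bits of 109 = 1101101; 6 double steps + 4 add steps, l/v at each.
The quotient is 59456541115014 + 74468968741395*t + 75528992966826*t^2 + 71963628363602*t^3 + 87823550505491*t^4 + 51539155854014*t^5.
Finally e_{109}(P,Q) = 75908030975010 + 87548498137589*t + 181904753726*t^2 + 93849649247454*t^3 + 56754784096440*t^4 + 99300455511371*t^5.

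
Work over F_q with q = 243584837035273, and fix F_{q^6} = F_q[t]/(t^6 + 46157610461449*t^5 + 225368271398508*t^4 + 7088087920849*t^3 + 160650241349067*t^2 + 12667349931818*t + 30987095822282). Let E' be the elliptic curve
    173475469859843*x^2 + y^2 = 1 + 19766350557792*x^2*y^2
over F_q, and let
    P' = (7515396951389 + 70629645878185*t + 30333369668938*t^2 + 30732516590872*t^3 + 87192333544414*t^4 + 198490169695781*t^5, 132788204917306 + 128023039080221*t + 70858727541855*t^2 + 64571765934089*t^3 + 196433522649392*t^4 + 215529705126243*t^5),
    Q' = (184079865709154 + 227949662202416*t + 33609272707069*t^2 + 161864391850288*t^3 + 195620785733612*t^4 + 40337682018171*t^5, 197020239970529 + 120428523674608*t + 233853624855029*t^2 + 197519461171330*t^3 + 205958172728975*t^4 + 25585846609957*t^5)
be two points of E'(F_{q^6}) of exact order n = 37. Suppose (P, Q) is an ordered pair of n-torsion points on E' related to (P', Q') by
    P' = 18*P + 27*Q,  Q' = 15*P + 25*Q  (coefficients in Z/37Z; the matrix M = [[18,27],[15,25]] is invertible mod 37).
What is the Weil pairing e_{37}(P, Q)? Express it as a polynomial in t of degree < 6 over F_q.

159297212552067 + 61360664689059*t + 237409373851240*t^2 + 172909639340469*t^3 + 153916864404549*t^4 + 194570767449912*t^5

e_{37} is bilinear + alternating on E[37], so e_{37}(18*P + 27*Q, 15*P + 25*Q) = e_{37}(P,Q)^(18*25-27*15).
det(M) mod 37 = 8; its inverse in (Z/37)^* is 14 (check: 8*14 mod 37 = 1).
Map (x,y)_Ed via u=(1+y)/(1-y), v=(1+y)/((1-y)x) to Montgomery A=157246877169972,B=193204141764023; then to (a',b')=(37393569510259,0).
Build f_{37,P'} and f_{37,Q'} via the 6-bit ladder of 37=100101_2; evaluate at shifted divisors; quotient in F_{243584837035273^6}.
e_{37}(P',Q') = 93776338375182 + 229633969693371*t + 180078862095815*t^2 + 39142564250414*t^3 + 186062662281132*t^4 + 108254185596169*t^5.
e_{37}(P,Q) = (93776338375182 + 229633969693371*t + 180078862095815*t^2 + 39142564250414*t^3 + 186062662281132*t^4 + 108254185596169*t^5)^{14} = 159297212552067 + 61360664689059*t + 237409373851240*t^2 + 172909639340469*t^3 + 153916864404549*t^4 + 194570767449912*t^5.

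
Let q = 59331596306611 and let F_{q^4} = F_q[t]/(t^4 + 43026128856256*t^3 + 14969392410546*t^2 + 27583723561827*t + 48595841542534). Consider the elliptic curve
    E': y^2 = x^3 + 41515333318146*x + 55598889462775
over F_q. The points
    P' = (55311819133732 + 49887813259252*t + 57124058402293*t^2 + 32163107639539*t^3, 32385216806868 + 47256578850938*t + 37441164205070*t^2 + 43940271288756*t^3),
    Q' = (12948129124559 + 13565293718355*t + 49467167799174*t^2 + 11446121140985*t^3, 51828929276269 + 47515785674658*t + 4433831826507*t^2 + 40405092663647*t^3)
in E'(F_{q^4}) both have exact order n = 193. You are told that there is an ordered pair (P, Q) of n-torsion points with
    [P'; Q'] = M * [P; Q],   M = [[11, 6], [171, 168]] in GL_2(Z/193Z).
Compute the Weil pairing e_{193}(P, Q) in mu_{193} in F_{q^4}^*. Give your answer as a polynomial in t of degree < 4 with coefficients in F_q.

Alternating bilinearity on E[193] (values in mu_{193} in F_{59331596306611^4}) gives e(P',Q') = e(P,Q)^det(M).
So e_{193}(P,Q) = e_{193}(P',Q')^{166}, since 50*166 = 1 mod 193.
Miller loop for e_{193} over F_{59331596306611^4}: bits of 193 = 11000001; 7 double steps + 2 add steps, l/v at each.
Miller gives e_{193}(P',Q') = 722208044381 + 32393226958520*t + 4133024103387*t^2 + 43267864898268*t^3 in F_{59331596306611^4}.
Thus e_{193}(P,Q) = 23726575019063 + 51508476910681*t + 19476948351185*t^2 + 1491598887619*t^3.

23726575019063 + 51508476910681*t + 19476948351185*t^2 + 1491598887619*t^3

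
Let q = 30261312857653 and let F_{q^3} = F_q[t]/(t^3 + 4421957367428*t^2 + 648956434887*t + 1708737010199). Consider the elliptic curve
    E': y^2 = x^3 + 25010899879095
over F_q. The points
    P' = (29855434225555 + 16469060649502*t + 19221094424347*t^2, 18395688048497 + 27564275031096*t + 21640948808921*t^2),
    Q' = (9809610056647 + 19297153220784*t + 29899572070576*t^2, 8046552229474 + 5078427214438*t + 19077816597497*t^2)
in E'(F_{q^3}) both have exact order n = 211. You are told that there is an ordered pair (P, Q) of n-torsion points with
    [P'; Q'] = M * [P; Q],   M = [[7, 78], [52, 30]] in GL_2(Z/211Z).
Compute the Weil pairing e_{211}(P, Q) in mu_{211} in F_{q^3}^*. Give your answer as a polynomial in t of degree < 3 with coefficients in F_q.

e_{211} is bilinear + alternating on E[211], so e_{211}(7*P + 78*Q, 52*P + 30*Q) = e_{211}(P,Q)^(7*30-78*52).
det M = 7*30 - 78*52 = -3846 = 163 (mod 211); 163^{-1} = 189 (mod 211).
Run Miller on y^2=x^3+25010899879095 over F_{30261312857653}: ladder 11010011 (8 bits); e = f_P(D_Q)/f_Q(D_P).
The quotient is 8969278274795 + 24322525201617*t + 26796894285912*t^2.
Thus e_{211}(P,Q) = 4005776869177 + 12034342523689*t + 10208169659721*t^2.

4005776869177 + 12034342523689*t + 10208169659721*t^2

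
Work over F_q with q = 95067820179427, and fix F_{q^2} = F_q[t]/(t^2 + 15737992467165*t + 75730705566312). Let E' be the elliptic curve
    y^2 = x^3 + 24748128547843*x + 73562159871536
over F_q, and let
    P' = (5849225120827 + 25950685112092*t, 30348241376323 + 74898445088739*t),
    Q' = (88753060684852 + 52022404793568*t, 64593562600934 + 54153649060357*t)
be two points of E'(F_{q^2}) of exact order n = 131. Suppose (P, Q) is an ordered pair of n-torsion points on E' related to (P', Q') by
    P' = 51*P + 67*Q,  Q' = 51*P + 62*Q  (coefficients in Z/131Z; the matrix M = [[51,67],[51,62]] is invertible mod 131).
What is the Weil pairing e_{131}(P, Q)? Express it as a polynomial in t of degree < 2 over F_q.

The 131-Weil pairing on E[131] over F_{95067820179427} is alternating-bilinear: e_{131}(P',Q') = e_{131}(P,Q)^det(M).
Inverting 7 mod 131: 75. Thus e_{131}(P,Q) = e(P',Q')^{75}.
Run Miller on y^2=x^3+24748128547843*x+73562159871536 over F_{95067820179427}: ladder 10000011 (8 bits); e = f_P(D_Q)/f_Q(D_P).
f_P(D_Q)/f_Q(D_P) = 68851180681311 + 91239475925462*t.
Hence e(P,Q) = 52496502289906 + 4592935369895*t in F_{95067820179427^2}^*.

52496502289906 + 4592935369895*t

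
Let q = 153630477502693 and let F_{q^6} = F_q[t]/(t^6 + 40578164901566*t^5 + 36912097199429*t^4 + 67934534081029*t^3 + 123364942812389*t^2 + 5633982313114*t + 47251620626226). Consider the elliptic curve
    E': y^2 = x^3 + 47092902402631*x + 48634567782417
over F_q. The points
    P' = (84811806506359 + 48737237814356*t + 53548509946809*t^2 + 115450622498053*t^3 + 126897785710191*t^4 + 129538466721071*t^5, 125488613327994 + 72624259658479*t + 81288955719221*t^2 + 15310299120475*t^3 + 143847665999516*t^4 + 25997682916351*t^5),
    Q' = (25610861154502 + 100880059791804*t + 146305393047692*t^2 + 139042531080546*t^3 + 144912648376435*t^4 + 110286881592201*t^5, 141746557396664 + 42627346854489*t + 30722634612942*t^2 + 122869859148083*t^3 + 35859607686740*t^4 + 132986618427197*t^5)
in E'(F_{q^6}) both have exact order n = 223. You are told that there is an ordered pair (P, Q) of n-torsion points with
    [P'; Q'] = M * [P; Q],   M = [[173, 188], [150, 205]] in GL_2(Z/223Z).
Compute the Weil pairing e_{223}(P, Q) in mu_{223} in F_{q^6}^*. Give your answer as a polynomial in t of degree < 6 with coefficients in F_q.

Under M = [[173,188],[150,205]] in GL_2(Z/223), e_{223}(P',Q') = e_{223}(P,Q)^(173*205-188*150 mod 223).
Inverting 129 mod 223: 102. Thus e_{223}(P,Q) = e(P',Q')^{102}.
Run Miller on y^2=x^3+47092902402631*x+48634567782417 over F_{153630477502693}: ladder 11011111 (8 bits); e = f_P(D_Q)/f_Q(D_P).
So e_{223}(P',Q') = 9325036691032 + 121416534311745*t + 128796934047909*t^2 + 45733717606423*t^3 + 81947986627032*t^4 + 116786079947405*t^5.
(9325036691032 + 121416534311745*t + 128796934047909*t^2 + 45733717606423*t^3 + 81947986627032*t^4 + 116786079947405*t^5)^{102} mod (153630477502693,f) = 107566664646570 + 86030299565810*t + 90524047566940*t^2 + 101350128971158*t^3 + 50895344509339*t^4 + 40265416092874*t^5.

107566664646570 + 86030299565810*t + 90524047566940*t^2 + 101350128971158*t^3 + 50895344509339*t^4 + 40265416092874*t^5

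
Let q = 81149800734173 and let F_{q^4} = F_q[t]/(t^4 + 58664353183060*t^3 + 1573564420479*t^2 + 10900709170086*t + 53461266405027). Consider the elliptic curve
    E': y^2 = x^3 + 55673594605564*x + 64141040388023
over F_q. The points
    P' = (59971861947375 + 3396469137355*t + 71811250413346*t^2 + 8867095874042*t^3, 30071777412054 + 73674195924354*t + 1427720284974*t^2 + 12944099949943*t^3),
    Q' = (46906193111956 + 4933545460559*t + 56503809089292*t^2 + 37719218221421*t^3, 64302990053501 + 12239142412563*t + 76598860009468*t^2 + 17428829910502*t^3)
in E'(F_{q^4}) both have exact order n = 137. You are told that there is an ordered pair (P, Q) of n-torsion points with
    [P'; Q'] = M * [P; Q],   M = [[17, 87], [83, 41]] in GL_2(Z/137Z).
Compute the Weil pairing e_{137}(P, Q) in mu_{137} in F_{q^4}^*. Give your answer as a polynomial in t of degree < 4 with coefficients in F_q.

Since e_{137}(P,P)=e_{137}(Q,Q)=1 and e_{137}(Q,P)=e_{137}(P,Q)^{-1}, expanding e_{137}(17*P + 87*Q,83*P + 41*Q) leaves e(P,Q)^det(M).
Inverting 52 mod 137: 29. Thus e_{137}(P,Q) = e(P',Q')^{29}.
Miller loop for e_{137} over F_{81149800734173^4}: bits of 137 = 10001001; 7 double steps + 2 add steps, l/v at each.
Miller gives e_{137}(P',Q') = 48192411523255 + 43776072347672*t + 50366062715520*t^2 + 71037460818523*t^3 in F_{81149800734173^4}.
Thus e_{137}(P,Q) = 26043694321756 + 58226442512812*t + 51934453243063*t^2 + 43623662656624*t^3.

26043694321756 + 58226442512812*t + 51934453243063*t^2 + 43623662656624*t^3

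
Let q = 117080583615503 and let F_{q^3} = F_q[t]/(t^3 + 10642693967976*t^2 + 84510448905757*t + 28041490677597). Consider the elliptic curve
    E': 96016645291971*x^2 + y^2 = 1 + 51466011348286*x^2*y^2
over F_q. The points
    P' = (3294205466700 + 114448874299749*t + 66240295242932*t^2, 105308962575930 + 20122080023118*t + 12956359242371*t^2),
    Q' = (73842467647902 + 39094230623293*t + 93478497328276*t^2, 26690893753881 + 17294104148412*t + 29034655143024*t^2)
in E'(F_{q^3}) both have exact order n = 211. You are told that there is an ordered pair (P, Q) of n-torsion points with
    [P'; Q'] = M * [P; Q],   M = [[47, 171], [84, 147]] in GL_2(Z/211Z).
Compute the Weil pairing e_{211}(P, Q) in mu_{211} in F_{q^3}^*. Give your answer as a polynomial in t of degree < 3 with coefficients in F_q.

e_{211} is bilinear + alternating on E[211], so e_{211}(47*P + 171*Q, 84*P + 147*Q) = e_{211}(P,Q)^(47*147-171*84).
So e_{211}(P,Q) = e_{211}(P',Q')^{3}, since 141*3 = 1 mod 211.
Map (x,y)_Ed via u=(1+y)/(1-y), v=(1+y)/((1-y)x) to Montgomery A=39042288304921,B=43590356846645; then to (a',b')=(103507535358906,33182907831594).
n = 211 = (11010011)_2 (8 bits, wt 5); accumulate f_{211,P'}(Q'+S)/f_{211,P'}(S) along the 7-step ladder.
The quotient is 97665855380376 + 12911926708331*t + 73931259697465*t^2.
Finally e_{211}(P,Q) = 25544514971572 + 50961352598554*t + 42802621411189*t^2.

25544514971572 + 50961352598554*t + 42802621411189*t^2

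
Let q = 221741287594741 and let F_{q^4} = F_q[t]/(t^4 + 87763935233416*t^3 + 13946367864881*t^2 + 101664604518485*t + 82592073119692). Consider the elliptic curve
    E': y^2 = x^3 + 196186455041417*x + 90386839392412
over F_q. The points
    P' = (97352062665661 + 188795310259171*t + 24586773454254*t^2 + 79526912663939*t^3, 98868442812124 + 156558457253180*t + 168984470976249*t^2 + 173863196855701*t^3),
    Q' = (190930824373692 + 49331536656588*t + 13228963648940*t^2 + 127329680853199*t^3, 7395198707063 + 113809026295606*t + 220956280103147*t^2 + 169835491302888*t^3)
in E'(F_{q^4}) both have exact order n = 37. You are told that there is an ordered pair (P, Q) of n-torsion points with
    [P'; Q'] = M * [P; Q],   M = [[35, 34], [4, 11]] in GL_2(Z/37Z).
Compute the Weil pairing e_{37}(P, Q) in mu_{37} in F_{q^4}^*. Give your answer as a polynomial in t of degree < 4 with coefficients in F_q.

167823855650834 + 79107813585494*t + 29056588517682*t^2 + 212291537413537*t^3

e_{37} is bilinear + alternating on E[37], so e_{37}(35*P + 34*Q, 4*P + 11*Q) = e_{37}(P,Q)^(35*11-34*4).
So e_{37}(P,Q) = e_{37}(P',Q')^{11}, since 27*11 = 1 mod 37.
Miller loop for e_{37} over F_{221741287594741^4}: bits of 37 = 100101; 5 double steps + 2 add steps, l/v at each.
Miller gives e_{37}(P',Q') = 27459236821337 + 60827404644954*t + 145783054875028*t^2 + 172211868902532*t^3 in F_{221741287594741^4}.
Thus e_{37}(P,Q) = 167823855650834 + 79107813585494*t + 29056588517682*t^2 + 212291537413537*t^3.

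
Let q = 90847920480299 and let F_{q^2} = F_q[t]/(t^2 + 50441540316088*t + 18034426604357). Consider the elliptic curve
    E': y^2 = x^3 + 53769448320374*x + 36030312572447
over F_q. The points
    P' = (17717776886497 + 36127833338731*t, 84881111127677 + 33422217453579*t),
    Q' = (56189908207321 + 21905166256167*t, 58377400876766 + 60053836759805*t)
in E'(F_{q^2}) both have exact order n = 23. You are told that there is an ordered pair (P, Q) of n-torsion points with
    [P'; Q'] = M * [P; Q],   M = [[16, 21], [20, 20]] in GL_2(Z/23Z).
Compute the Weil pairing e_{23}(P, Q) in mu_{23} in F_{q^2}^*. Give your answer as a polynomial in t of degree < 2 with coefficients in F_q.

e_{23}(aP+bQ,cP+dQ) = e_{23}(P,Q)^(ad-bc); with (a,b,c,d)=(16,21,20,20) this gives the det-23 law.
det M = 16*20 - 21*20 = -100 = 15 (mod 23); 15^{-1} = 20 (mod 23).
5-bit Miller (10111) on E'/F_{90847920480299} with a'=53769448320374, b'=36030312572447: accumulate tangent/chord ratios at Q'+S and P'+S'.
Miller gives e_{23}(P',Q') = 61631060690192 + 72386464344334*t in F_{90847920480299^2}.
(61631060690192 + 72386464344334*t)^{20} mod (90847920480299,f) = 73866036151070 + 21270214643780*t.

73866036151070 + 21270214643780*t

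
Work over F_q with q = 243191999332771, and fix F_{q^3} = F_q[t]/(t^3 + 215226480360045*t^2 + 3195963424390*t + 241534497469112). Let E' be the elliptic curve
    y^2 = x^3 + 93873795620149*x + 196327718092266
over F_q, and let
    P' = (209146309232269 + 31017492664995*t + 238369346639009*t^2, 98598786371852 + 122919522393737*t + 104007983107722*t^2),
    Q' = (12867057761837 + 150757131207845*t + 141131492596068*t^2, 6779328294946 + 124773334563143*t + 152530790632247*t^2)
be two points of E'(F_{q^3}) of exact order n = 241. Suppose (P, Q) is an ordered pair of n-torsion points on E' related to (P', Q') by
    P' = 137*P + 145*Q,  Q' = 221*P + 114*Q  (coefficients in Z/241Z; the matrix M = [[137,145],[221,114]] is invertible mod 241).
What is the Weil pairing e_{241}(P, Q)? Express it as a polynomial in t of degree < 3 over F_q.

104340203789999 + 60678228754859*t + 208007609324155*t^2

e_{241} is bilinear + alternating on E[241], so e_{241}(137*P + 145*Q, 221*P + 114*Q) = e_{241}(P,Q)^(137*114-145*221).
det(M) mod 241 = 202; its inverse in (Z/241)^* is 173 (check: 202*173 mod 241 = 1).
n = 241 = (11110001)_2 (8 bits, wt 5); accumulate f_{241,P'}(Q'+S)/f_{241,P'}(S) along the 7-step ladder.
f_P(D_Q)/f_Q(D_P) = 46553779303227 + 216637677155365*t + 145263726201395*t^2.
Raise to 173: e(P,Q) = 104340203789999 + 60678228754859*t + 208007609324155*t^2 in mu_{241}.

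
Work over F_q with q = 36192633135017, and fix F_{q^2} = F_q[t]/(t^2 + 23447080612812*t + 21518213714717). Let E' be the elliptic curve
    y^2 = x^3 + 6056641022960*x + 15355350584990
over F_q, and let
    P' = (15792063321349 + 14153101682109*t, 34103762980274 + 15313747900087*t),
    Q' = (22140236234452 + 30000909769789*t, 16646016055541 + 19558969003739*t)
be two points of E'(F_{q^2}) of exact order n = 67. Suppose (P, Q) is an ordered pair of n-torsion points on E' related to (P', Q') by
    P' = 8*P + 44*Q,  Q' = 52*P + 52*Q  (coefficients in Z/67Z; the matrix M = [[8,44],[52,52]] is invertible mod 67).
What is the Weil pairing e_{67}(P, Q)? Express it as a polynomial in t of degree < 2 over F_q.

e_{67} is bilinear + alternating on E[67], so e_{67}(8*P + 44*Q, 52*P + 52*Q) = e_{67}(P,Q)^(8*52-44*52).
So e_{67}(P,Q) = e_{67}(P',Q')^{17}, since 4*17 = 1 mod 67.
Miller loop for e_{67} over F_{36192633135017^2}: bits of 67 = 1000011; 6 double steps + 2 add steps, l/v at each.
Miller gives e_{67}(P',Q') = 11573258480863 + 24118794388349*t in F_{36192633135017^2}.
Raise to 17: e(P,Q) = 11041222033561 + 31998416497108*t in mu_{67}.

11041222033561 + 31998416497108*t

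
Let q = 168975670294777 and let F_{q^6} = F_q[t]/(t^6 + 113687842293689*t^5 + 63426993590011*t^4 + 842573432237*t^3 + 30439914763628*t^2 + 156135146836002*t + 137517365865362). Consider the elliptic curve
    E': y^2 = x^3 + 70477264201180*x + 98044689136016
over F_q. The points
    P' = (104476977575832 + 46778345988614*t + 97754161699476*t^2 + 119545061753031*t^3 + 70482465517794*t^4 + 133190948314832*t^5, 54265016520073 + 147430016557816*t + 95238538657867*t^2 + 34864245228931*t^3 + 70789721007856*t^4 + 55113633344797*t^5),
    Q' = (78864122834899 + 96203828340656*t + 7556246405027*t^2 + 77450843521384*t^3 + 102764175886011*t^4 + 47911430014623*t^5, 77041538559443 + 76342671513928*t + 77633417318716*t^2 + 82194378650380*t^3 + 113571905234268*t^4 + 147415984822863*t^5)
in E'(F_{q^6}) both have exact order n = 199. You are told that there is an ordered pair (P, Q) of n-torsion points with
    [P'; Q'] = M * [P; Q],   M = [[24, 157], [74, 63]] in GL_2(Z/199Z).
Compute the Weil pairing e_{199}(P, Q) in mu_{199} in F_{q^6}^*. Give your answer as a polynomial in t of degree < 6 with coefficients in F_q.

Since e_{199}(P,P)=e_{199}(Q,Q)=1 and e_{199}(Q,P)=e_{199}(P,Q)^{-1}, expanding e_{199}(24*P + 157*Q,74*P + 63*Q) leaves e(P,Q)^det(M).
Hence e(P,Q) = e(P',Q')^{162} where 162 = 43^{-1} mod 199.
Build f_{199,P'} and f_{199,Q'} via the 8-bit ladder of 199=11000111_2; evaluate at shifted divisors; quotient in F_{168975670294777^6}.
e_{199}(P',Q') = 127661700968197 + 147532283983870*t + 60015088694532*t^2 + 148906097929840*t^3 + 5196052628057*t^4 + 31694908208472*t^5.
Raise to 162: e(P,Q) = 47164399705134 + 162273684223285*t + 97412296636152*t^2 + 160528124374518*t^3 + 58569270306736*t^4 + 42029998869530*t^5 in mu_{199}.

47164399705134 + 162273684223285*t + 97412296636152*t^2 + 160528124374518*t^3 + 58569270306736*t^4 + 42029998869530*t^5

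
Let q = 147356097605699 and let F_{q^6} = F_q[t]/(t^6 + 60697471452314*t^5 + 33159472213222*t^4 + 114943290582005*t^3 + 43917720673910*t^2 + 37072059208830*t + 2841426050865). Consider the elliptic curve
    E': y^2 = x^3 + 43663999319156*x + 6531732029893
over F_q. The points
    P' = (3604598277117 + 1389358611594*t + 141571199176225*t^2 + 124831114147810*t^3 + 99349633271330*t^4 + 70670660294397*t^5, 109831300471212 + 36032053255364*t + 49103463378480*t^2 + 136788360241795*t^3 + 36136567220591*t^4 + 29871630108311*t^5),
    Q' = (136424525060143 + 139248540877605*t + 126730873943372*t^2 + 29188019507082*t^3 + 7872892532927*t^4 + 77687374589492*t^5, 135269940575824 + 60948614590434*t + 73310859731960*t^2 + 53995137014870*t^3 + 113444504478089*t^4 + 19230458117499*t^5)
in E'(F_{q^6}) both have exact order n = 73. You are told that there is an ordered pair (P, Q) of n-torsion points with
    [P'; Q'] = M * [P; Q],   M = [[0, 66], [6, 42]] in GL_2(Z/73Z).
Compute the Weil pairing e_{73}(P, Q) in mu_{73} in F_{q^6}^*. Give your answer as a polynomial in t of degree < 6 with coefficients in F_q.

105590618248313 + 63257639878892*t + 58413383606183*t^2 + 130759742481374*t^3 + 99516767535584*t^4 + 19819545983208*t^5

Alternating bilinearity on E[73] (values in mu_{73} in F_{147356097605699^6}) gives e(P',Q') = e(P,Q)^det(M).
Inverting 42 mod 73: 40. Thus e_{73}(P,Q) = e(P',Q')^{40}.
Build f_{73,P'} and f_{73,Q'} via the 7-bit ladder of 73=1001001_2; evaluate at shifted divisors; quotient in F_{147356097605699^6}.
Result: e(P',Q') = 41464241932317 + 65120463501083*t + 17547236334664*t^2 + 106679805373131*t^3 + 101658881764321*t^4 + 116159571028563*t^5.
Hence e(P,Q) = 105590618248313 + 63257639878892*t + 58413383606183*t^2 + 130759742481374*t^3 + 99516767535584*t^4 + 19819545983208*t^5 in F_{147356097605699^6}^*.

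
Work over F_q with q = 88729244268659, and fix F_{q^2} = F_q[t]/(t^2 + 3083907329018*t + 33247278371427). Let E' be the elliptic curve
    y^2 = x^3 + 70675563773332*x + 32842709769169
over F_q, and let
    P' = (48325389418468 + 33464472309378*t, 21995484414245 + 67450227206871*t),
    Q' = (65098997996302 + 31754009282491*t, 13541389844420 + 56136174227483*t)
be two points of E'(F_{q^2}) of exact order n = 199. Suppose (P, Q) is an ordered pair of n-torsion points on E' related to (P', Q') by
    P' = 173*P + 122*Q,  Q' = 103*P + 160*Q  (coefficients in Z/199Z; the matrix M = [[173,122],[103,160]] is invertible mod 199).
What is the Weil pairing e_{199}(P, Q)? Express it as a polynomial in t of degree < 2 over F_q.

Under M = [[173,122],[103,160]] in GL_2(Z/199), e_{199}(P',Q') = e_{199}(P,Q)^(173*160-122*103 mod 199).
Inverting 189 mod 199: 179. Thus e_{199}(P,Q) = e(P',Q')^{179}.
Run Miller on y^2=x^3+70675563773332*x+32842709769169 over F_{88729244268659}: ladder 11000111 (8 bits); e = f_P(D_Q)/f_Q(D_P).
Miller gives e_{199}(P',Q') = 79171206850689 + 46227553905079*t in F_{88729244268659^2}.
Thus e_{199}(P,Q) = 688187655962 + 64268336218600*t.

688187655962 + 64268336218600*t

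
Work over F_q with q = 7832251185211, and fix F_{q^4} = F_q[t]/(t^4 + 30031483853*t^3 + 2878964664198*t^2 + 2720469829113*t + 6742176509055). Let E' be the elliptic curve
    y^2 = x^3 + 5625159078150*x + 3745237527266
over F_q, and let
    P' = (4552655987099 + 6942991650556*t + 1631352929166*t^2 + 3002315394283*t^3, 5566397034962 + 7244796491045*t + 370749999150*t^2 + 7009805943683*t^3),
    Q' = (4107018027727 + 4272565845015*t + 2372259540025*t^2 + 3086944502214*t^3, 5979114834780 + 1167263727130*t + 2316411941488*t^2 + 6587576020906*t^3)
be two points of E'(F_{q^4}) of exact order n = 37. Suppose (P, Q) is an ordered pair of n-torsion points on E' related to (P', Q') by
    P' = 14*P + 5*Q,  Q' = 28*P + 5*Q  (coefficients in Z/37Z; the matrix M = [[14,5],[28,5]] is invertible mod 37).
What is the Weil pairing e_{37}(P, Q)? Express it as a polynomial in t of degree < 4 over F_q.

The 37-Weil pairing on E[37] over F_{7832251185211} is alternating-bilinear: e_{37}(P',Q') = e_{37}(P,Q)^det(M).
det(M) mod 37 = 4; its inverse in (Z/37)^* is 28 (check: 4*28 mod 37 = 1).
Miller loop for e_{37} over F_{7832251185211^4}: bits of 37 = 100101; 5 double steps + 2 add steps, l/v at each.
The quotient is 3384610952953 + 2505398924736*t + 2429850587521*t^2 + 648682350407*t^3.
Hence e(P,Q) = 581668016088 + 5011434361474*t + 7044046669783*t^2 + 1387252435550*t^3 in F_{7832251185211^4}^*.

581668016088 + 5011434361474*t + 7044046669783*t^2 + 1387252435550*t^3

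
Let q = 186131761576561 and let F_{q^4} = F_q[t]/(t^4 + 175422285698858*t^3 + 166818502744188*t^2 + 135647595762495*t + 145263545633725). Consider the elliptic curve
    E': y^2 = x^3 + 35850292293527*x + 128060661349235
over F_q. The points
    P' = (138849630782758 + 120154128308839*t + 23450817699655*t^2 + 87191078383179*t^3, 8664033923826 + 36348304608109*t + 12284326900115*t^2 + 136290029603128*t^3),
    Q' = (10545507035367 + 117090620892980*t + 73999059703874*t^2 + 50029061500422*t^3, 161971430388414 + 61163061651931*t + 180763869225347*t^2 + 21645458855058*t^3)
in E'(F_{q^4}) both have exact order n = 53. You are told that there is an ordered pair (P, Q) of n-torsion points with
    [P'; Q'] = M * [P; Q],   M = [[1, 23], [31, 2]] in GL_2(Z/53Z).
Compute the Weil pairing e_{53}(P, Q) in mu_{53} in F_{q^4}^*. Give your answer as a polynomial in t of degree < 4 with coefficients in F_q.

Under M = [[1,23],[31,2]] in GL_2(Z/53), e_{53}(P',Q') = e_{53}(P,Q)^(1*2-23*31 mod 53).
det M = 1*2 - 23*31 = -711 = 31 (mod 53); 31^{-1} = 12 (mod 53).
Double-and-add over 110101: 6-1 doublings, 4-1 additions; each step l_{T,T}/v_{2T} or l_{T,P'}/v at Q'+S for random S.
e_{53}(P',Q') = 184234901934990 + 42590381823198*t + 146705364962281*t^2 + 68039940246392*t^3.
Hence e(P,Q) = 183930682681724 + 63033170884573*t + 94678855157121*t^2 + 47127837058527*t^3 in F_{186131761576561^4}^*.

183930682681724 + 63033170884573*t + 94678855157121*t^2 + 47127837058527*t^3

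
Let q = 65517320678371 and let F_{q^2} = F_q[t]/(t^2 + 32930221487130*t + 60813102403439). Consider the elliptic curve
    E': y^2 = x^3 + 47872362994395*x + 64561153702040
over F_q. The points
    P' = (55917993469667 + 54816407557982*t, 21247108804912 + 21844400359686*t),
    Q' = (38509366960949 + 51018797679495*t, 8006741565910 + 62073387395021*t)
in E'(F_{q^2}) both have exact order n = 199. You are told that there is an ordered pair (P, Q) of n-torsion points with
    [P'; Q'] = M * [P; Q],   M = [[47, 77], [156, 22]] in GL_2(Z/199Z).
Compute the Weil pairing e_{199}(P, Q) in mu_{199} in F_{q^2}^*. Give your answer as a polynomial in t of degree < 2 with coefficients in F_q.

45012584652947 + 45423514189545*t

e_{199}(aP+bQ,cP+dQ) = e_{199}(P,Q)^(ad-bc); with (a,b,c,d)=(47,77,156,22) this gives the det-199 law.
So e_{199}(P,Q) = e_{199}(P',Q')^{6}, since 166*6 = 1 mod 199.
n = 199 = (11000111)_2 (8 bits, wt 5); accumulate f_{199,P'}(Q'+S)/f_{199,P'}(S) along the 7-step ladder.
Result: e(P',Q') = 46251138476404 + 24966484527845*t.
e_{199}(P,Q) = (46251138476404 + 24966484527845*t)^{6} = 45012584652947 + 45423514189545*t.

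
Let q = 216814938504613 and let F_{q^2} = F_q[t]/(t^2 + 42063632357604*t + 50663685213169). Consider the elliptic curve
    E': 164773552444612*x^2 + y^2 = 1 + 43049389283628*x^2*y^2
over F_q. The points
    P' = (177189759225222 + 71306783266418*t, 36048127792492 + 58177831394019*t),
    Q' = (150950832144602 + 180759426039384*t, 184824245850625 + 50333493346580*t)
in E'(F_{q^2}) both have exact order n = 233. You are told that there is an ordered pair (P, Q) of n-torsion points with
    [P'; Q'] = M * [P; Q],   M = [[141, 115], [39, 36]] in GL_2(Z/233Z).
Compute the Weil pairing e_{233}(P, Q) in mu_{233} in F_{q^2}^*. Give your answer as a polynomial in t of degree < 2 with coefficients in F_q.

106826398622087 + 9208329392184*t

e_{233} is bilinear + alternating on E[233], so e_{233}(141*P + 115*Q, 39*P + 36*Q) = e_{233}(P,Q)^(141*36-115*39).
So e_{233}(P,Q) = e_{233}(P',Q')^{192}, since 125*192 = 1 mod 233.
Edwards->Montgomery: u=(1+y)/(1-y), v=u/x -> 2272134722657v^2=u^3+161519097596153u^2+u; then x_W=30431040790246u+106908803122911: y^2=x^3+84069451326089*x+98928662101718.
Build f_{233,P'} and f_{233,Q'} via the 8-bit ladder of 233=11101001_2; evaluate at shifted divisors; quotient in F_{216814938504613^2}.
f_P(D_Q)/f_Q(D_P) = 37023341918713 + 9221148977802*t.
e_{233}(P,Q) = (37023341918713 + 9221148977802*t)^{192} = 106826398622087 + 9208329392184*t.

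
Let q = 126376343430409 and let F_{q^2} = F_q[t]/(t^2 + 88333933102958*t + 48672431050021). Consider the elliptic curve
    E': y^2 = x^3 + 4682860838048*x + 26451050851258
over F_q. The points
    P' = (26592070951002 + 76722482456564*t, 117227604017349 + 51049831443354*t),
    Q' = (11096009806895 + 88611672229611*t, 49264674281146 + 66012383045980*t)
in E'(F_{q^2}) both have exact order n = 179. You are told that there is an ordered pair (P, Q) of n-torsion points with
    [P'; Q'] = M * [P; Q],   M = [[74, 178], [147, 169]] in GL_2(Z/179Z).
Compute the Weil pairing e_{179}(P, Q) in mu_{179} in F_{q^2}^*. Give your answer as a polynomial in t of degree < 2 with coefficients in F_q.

e_{179} is bilinear + alternating on E[179], so e_{179}(74*P + 178*Q, 147*P + 169*Q) = e_{179}(P,Q)^(74*169-178*147).
So e_{179}(P,Q) = e_{179}(P',Q')^{163}, since 123*163 = 1 mod 179.
Miller loop for e_{179} over F_{126376343430409^2}: bits of 179 = 10110011; 7 double steps + 4 add steps, l/v at each.
So e_{179}(P',Q') = 115150657280844 + 18113650065393*t.
(115150657280844 + 18113650065393*t)^{163} mod (126376343430409,f) = 15596006676287 + 83028681065816*t.

15596006676287 + 83028681065816*t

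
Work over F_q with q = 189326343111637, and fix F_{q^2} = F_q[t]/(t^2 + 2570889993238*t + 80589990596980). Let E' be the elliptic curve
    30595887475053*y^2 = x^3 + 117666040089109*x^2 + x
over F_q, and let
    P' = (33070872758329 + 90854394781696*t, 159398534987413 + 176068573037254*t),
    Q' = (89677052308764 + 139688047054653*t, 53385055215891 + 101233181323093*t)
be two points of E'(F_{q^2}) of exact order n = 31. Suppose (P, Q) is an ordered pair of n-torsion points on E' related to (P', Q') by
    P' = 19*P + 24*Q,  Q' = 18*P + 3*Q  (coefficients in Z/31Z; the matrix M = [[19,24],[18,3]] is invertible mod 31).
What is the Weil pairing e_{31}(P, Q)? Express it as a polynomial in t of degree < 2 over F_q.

e_{31} is bilinear + alternating on E[31], so e_{31}(19*P + 24*Q, 18*P + 3*Q) = e_{31}(P,Q)^(19*3-24*18).
Hence e(P,Q) = e(P',Q')^{10} where 10 = 28^{-1} mod 31.
Set x_W=91070699333183*u+164584537984087, y_W=91070699333183*v; then E': y_W^2=x_W^3+101954894316431*x_W+184655511834154.
Run Miller on y^2=x^3+101954894316431*x+184655511834154 over F_{189326343111637}: ladder 11111 (5 bits); e = f_P(D_Q)/f_Q(D_P).
So e_{31}(P',Q') = 173834294150789 + 135991485085809*t.
Finally e_{31}(P,Q) = 176078009497499 + 77768576706812*t.

176078009497499 + 77768576706812*t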